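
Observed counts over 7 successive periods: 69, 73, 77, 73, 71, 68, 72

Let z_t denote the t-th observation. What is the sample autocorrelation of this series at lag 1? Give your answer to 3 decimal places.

0.194

Mean z̄ = (69 + 73 + 77 + 73 + 71 + 68 + 72)/7 = 71.8571
Deviations from mean: -2.8571, 1.1429, 5.1429, 1.1429, -0.8571, -3.8571, 0.1429
Σ(z_t−z̄)(z_{t+1}−z̄) = (-3.2653) + (5.8776) + (5.8776) + (-0.9796) + (3.3061) + (-0.5510) = 10.2653
Denominator Σ(z_t−z̄)² = 52.8571
r_1 = 10.2653 / 52.8571 = 0.194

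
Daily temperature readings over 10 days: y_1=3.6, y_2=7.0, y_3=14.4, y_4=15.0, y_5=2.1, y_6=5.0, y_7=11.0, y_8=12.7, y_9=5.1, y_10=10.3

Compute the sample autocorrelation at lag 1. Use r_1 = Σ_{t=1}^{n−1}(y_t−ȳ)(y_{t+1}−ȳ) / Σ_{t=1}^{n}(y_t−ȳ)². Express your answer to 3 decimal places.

-0.008

Mean ȳ = (3.6 + 7.0 + 14.4 + 15.0 + 2.1 + 5.0 + 11.0 + 12.7 + 5.1 + 10.3)/10 = 8.6200
Numerator Σ_{t=1}^{9}(y_t−ȳ)(y_{t+1}−ȳ) = -1.5304
Denominator Σ(y_t−ȳ)² = 195.0760
r_1 = -1.5304 / 195.0760 = -0.008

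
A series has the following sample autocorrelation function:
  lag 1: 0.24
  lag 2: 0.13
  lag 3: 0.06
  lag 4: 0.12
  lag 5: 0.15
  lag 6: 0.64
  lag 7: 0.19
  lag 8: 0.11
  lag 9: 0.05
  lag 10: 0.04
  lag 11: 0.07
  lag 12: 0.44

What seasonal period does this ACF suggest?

The largest autocorrelation is r_6 = 0.64, with a weaker echo at lag 12 (0.44); the remaining lags stay at or below 0.24. The elevated value at lag 1 (0.24), dropping to 0.13 at lag 2, reflects decaying short-term dependence rather than seasonality.
The dominant spike at lag 6 indicates a seasonal period of 6.

6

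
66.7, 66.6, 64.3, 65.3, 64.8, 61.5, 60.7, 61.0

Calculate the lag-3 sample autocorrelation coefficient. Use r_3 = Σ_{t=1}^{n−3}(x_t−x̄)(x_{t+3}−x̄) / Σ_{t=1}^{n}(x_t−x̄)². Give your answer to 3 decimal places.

-0.038

Mean x̄ = (66.7 + 66.6 + 64.3 + 65.3 + 64.8 + 61.5 + 60.7 + 61.0)/8 = 63.8625
Deviations from mean: 2.8375, 2.7375, 0.4375, 1.4375, 0.9375, -2.3625, -3.1625, -2.8625
Σ(x_t−x̄)(x_{t+3}−x̄) = (4.0789) + (2.5664) + (-1.0336) + (-4.5461) + (-2.6836) = -1.6180
Denominator Σ(x_t−x̄)² = 42.4588
r_3 = -1.6180 / 42.4588 = -0.038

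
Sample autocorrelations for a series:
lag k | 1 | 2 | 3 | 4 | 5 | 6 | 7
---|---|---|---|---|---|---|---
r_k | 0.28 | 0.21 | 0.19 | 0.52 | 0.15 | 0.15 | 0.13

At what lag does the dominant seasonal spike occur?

The largest autocorrelation is r_4 = 0.52; the remaining lags stay at or below 0.28. The elevated value at lag 1 (0.28), dropping to 0.21 at lag 2, reflects decaying short-term dependence rather than seasonality.
The dominant spike at lag 4 indicates a seasonal period of 4.

4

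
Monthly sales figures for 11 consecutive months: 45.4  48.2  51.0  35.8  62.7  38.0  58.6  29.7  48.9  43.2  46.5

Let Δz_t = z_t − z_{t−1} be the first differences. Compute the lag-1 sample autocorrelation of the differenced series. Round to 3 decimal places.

First differences Δz: 2.8, 2.8, -15.2, 26.9, -24.7, 20.6, -28.9, 19.2, -5.7, 3.3
Mean of differences = 0.1100
Numerator Σ(Δz_t−Δz̄)(Δz_{t+1}−Δz̄) = -2894.7821
Denominator Σ(Δz_t−Δz̄)² = 3251.8890
r_1(Δz) = -2894.7821 / 3251.8890 = -0.890

-0.890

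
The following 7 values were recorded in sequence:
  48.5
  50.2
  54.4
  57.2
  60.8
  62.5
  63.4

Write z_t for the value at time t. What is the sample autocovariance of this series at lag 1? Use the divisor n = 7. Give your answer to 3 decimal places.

18.824

Mean z̄ = (48.5 + 50.2 + 54.4 + 57.2 + 60.8 + 62.5 + 63.4)/7 = 56.7143
Σ_{t=1}^{6}(z_t−z̄)(z_{t+1}−z̄) = 131.7669
γ_1 = 131.7669 / 7 = 18.824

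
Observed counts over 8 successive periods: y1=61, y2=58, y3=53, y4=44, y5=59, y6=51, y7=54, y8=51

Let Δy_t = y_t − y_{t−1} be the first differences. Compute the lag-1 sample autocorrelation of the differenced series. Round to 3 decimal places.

First differences Δy: -3, -5, -9, 15, -8, 3, -3
Mean of differences = -1.4286
Numerator Σ(Δy_t−Δȳ)(Δy_{t+1}−Δȳ) = -235.7551
Denominator Σ(Δy_t−Δȳ)² = 407.7143
r_1(Δy) = -235.7551 / 407.7143 = -0.578

-0.578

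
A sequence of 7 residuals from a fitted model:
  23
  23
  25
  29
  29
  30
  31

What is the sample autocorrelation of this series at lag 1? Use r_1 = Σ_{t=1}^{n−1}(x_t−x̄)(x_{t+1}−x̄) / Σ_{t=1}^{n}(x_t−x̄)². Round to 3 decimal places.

0.608

Mean x̄ = (23 + 23 + 25 + 29 + 29 + 30 + 31)/7 = 27.1429
Numerator Σ_{t=1}^{6}(x_t−x̄)(x_{t+1}−x̄) = 41.8367
Denominator Σ(x_t−x̄)² = 68.8571
r_1 = 41.8367 / 68.8571 = 0.608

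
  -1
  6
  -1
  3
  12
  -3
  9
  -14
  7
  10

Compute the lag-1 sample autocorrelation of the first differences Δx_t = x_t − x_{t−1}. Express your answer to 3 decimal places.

-0.690

First differences Δx: 7, -7, 4, 9, -15, 12, -23, 21, 3
Mean of differences = 1.2222
Numerator Σ(Δx_t−Δx̄)(Δx_{t+1}−Δx̄) = -1054.7160
Denominator Σ(Δx_t−Δx̄)² = 1529.5556
r_1(Δx) = -1054.7160 / 1529.5556 = -0.690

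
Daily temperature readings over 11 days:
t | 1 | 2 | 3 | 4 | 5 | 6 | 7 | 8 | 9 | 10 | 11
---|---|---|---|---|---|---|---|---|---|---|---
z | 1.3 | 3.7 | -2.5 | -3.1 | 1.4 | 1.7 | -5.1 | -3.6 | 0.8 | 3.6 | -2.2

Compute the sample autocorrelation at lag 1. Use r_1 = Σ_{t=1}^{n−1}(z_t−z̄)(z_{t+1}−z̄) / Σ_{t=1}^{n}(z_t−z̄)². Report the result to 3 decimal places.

0.020

Mean z̄ = (1.3 + 3.7 − 2.5 − 3.1 + 1.4 + 1.7 − 5.1 − 3.6 + 0.8 + 3.6 − 2.2)/11 = -0.3636
Numerator Σ_{t=1}^{10}(z_t−z̄)(z_{t+1}−z̄) = 1.8605
Denominator Σ(z_t−z̄)² = 92.0455
r_1 = 1.8605 / 92.0455 = 0.020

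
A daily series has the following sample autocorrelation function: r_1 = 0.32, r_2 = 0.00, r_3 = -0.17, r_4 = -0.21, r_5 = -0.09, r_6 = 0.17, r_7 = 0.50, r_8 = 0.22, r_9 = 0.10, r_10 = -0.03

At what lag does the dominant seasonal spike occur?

7

The largest autocorrelation is r_7 = 0.50; the remaining lags stay at or below 0.32. The elevated value at lag 1 (0.32), dropping to 0.00 at lag 2, reflects decaying short-term dependence rather than seasonality.
The dominant spike at lag 7 indicates a seasonal period of 7.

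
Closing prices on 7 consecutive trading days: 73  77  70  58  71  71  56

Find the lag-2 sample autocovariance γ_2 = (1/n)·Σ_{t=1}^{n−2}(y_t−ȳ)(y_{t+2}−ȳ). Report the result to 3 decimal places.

-20.000

Mean ȳ = (73 + 77 + 70 + 58 + 71 + 71 + 56)/7 = 68.0000
Deviations: 5.0000, 9.0000, 2.0000, -10.0000, 3.0000, 3.0000, -12.0000
Σ_{t=1}^{5}(y_t−ȳ)(y_{t+2}−ȳ) = -140.0000
γ_2 = -140.0000 / 7 = -20.000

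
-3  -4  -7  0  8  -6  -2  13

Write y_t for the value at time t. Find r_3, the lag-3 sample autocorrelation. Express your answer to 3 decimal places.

0.331

Mean ȳ = (-3 − 4 − 7 + 0 + 8 − 6 − 2 + 13)/8 = -0.1250
Deviations from mean: -2.8750, -3.8750, -6.8750, 0.1250, 8.1250, -5.8750, -1.8750, 13.1250
Σ(y_t−ȳ)(y_{t+3}−ȳ) = (-0.3594) + (-31.4844) + (40.3906) + (-0.2344) + (106.6406) = 114.9531
Denominator Σ(y_t−ȳ)² = 346.8750
r_3 = 114.9531 / 346.8750 = 0.331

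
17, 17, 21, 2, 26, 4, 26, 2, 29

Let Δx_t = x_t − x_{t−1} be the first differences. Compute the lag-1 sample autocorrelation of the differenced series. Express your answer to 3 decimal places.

First differences Δx: 0, 4, -19, 24, -22, 22, -24, 27
Mean of differences = 1.5000
Numerator Σ(Δx_t−Δx̄)(Δx_{t+1}−Δx̄) = -2699.7500
Denominator Σ(Δx_t−Δx̄)² = 3208.0000
r_1(Δx) = -2699.7500 / 3208.0000 = -0.842

-0.842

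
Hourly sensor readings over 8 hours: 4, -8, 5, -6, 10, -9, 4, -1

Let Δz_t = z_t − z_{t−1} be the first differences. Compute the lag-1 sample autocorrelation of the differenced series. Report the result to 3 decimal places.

First differences Δz: -12, 13, -11, 16, -19, 13, -5
Mean of differences = -0.7143
Numerator Σ(Δz_t−Δz̄)(Δz_{t+1}−Δz̄) = -1082.9388
Denominator Σ(Δz_t−Δz̄)² = 1241.4286
r_1(Δz) = -1082.9388 / 1241.4286 = -0.872

-0.872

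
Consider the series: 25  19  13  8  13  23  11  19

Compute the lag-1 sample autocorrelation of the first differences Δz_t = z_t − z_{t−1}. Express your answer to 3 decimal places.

-0.312

First differences Δz: -6, -6, -5, 5, 10, -12, 8
Mean of differences = -0.8571
Numerator Σ(Δz_t−Δz̄)(Δz_{t+1}−Δz̄) = -132.5918
Denominator Σ(Δz_t−Δz̄)² = 424.8571
r_1(Δz) = -132.5918 / 424.8571 = -0.312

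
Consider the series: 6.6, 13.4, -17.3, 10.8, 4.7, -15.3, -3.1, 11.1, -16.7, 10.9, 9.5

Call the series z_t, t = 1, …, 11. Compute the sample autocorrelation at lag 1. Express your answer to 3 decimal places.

-0.402

Mean z̄ = (6.6 + 13.4 − 17.3 + 10.8 + 4.7 − 15.3 − 3.1 + 11.1 − 16.7 + 10.9 + 9.5)/11 = 1.3273
Numerator Σ_{t=1}^{10}(z_t−z̄)(z_{t+1}−z̄) = -601.9707
Denominator Σ(z_t−z̄)² = 1496.6218
r_1 = -601.9707 / 1496.6218 = -0.402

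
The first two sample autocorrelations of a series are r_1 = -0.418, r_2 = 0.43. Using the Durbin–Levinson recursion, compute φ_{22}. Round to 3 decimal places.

0.309

φ_{22} = (r_2 − r_1²) / (1 − r_1²)
r_1² = (-0.418)² = 0.174724
Numerator = 0.43 − 0.1747 = 0.2553; denominator = 1 − 0.1747 = 0.8253
φ_{22} = 0.2553 / 0.8253 = 0.309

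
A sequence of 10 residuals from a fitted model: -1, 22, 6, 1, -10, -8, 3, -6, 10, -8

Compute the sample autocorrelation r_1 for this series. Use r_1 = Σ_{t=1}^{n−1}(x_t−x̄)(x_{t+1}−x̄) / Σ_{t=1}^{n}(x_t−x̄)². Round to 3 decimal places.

-0.015

Mean x̄ = (-1 + 22 + 6 + 1 − 10 − 8 + 3 − 6 + 10 − 8)/10 = 0.9000
Numerator Σ_{t=1}^{9}(x_t−x̄)(x_{t+1}−x̄) = -13.0100
Denominator Σ(x_t−x̄)² = 886.9000
r_1 = -13.0100 / 886.9000 = -0.015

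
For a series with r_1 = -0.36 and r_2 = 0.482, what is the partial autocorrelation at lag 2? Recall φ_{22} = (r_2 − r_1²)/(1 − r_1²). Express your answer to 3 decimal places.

0.405

φ_{22} = (r_2 − r_1²) / (1 − r_1²)
r_1² = (-0.36)² = 0.1296
Numerator = 0.482 − 0.1296 = 0.3524; denominator = 1 − 0.1296 = 0.8704
φ_{22} = 0.3524 / 0.8704 = 0.405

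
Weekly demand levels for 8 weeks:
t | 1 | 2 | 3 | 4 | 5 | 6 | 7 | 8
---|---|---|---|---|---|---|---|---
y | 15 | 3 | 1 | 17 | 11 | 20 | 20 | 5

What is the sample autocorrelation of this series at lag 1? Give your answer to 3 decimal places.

0.029

Mean ȳ = (15 + 3 + 1 + 17 + 11 + 20 + 20 + 5)/8 = 11.5000
Deviations from mean: 3.5000, -8.5000, -10.5000, 5.5000, -0.5000, 8.5000, 8.5000, -6.5000
Numerator Σ_{t=1}^{7}(y_t−ȳ)(y_{t+1}−ȳ) = 11.7500
Denominator Σ(y_t−ȳ)² = 412.0000
r_1 = 11.7500 / 412.0000 = 0.029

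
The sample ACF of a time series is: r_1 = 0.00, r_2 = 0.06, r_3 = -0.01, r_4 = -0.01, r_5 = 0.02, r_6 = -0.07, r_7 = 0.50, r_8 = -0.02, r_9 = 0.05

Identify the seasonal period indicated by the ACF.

The largest autocorrelation is r_7 = 0.50; the remaining lags stay at or below 0.06.
The dominant spike at lag 7 indicates a seasonal period of 7.

7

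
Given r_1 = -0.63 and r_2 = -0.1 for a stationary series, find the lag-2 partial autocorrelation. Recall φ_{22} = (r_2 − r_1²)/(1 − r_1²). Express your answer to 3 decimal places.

-0.824

φ_{22} = (r_2 − r_1²) / (1 − r_1²)
r_1² = (-0.63)² = 0.3969
Numerator = -0.1 − 0.3969 = -0.4969; denominator = 1 − 0.3969 = 0.6031
φ_{22} = -0.4969 / 0.6031 = -0.824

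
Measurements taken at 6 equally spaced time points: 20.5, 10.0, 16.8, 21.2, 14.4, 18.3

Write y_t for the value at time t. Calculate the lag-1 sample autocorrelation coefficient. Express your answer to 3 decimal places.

Mean ȳ = (20.5 + 10.0 + 16.8 + 21.2 + 14.4 + 18.3)/6 = 16.8667
Deviations from mean: 3.6333, -6.8667, -0.0667, 4.3333, -2.4667, 1.4333
Σ(y_t−ȳ)(y_{t+1}−ȳ) = (-24.9489) + (0.4578) + (-0.2889) + (-10.6889) + (-3.5356) = -39.0044
Denominator Σ(y_t−ȳ)² = 87.2733
r_1 = -39.0044 / 87.2733 = -0.447

-0.447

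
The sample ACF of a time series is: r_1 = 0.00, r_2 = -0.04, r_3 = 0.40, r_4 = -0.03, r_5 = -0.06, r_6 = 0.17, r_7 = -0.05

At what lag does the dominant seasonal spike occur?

The largest autocorrelation is r_3 = 0.40, with a weaker echo at lag 6 (0.17); the remaining lags stay at or below 0.00.
The dominant spike at lag 3 indicates a seasonal period of 3.

3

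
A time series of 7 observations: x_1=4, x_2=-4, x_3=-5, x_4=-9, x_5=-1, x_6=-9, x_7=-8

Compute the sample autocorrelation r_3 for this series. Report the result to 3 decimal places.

-0.137

Mean x̄ = (4 − 4 − 5 − 9 − 1 − 9 − 8)/7 = -4.5714
Σ(x_t−x̄)(x_{t+3}−x̄) = (-37.9592) + (2.0408) + (1.8980) + (15.1837) = -18.8367
Denominator Σ(x_t−x̄)² = 137.7143
r_3 = -18.8367 / 137.7143 = -0.137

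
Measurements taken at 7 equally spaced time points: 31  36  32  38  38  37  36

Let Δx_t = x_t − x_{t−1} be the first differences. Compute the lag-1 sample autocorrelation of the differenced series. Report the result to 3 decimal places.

First differences Δx: 5, -4, 6, 0, -1, -1
Mean of differences = 0.8333
Numerator Σ(Δx_t−Δx̄)(Δx_{t+1}−Δx̄) = -44.5278
Denominator Σ(Δx_t−Δx̄)² = 74.8333
r_1(Δx) = -44.5278 / 74.8333 = -0.595

-0.595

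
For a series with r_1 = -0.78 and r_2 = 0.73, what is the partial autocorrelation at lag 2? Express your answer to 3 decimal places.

0.311

φ_{22} = (r_2 − r_1²) / (1 − r_1²)
r_1² = (-0.78)² = 0.6084
Numerator = 0.73 − 0.6084 = 0.1216; denominator = 1 − 0.6084 = 0.3916
φ_{22} = 0.1216 / 0.3916 = 0.311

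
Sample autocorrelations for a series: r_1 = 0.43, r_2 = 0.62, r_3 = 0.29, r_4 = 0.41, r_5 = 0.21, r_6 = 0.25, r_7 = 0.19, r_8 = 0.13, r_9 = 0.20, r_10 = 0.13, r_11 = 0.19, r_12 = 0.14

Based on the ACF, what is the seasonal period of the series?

2

The largest autocorrelation is r_2 = 0.62; the remaining lags stay at or below 0.43.
The dominant spike at lag 2 indicates a seasonal period of 2.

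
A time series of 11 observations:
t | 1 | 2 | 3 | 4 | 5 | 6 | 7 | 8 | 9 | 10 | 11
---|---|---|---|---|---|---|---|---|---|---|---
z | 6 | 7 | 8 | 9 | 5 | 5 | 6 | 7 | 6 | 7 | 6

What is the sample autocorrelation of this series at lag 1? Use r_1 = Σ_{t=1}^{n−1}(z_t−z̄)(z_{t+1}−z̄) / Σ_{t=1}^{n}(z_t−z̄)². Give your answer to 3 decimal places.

Mean z̄ = (6 + 7 + 8 + 9 + 5 + 5 + 6 + 7 + 6 + 7 + 6)/11 = 6.5455
Numerator Σ_{t=1}^{10}(z_t−z̄)(z_{t+1}−z̄) = 2.4298
Denominator Σ(z_t−z̄)² = 14.7273
r_1 = 2.4298 / 14.7273 = 0.165

0.165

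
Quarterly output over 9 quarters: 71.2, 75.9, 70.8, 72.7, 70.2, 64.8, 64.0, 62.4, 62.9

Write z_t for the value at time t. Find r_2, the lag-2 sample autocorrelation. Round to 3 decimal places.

0.346

Mean z̄ = (71.2 + 75.9 + 70.8 + 72.7 + 70.2 + 64.8 + 64.0 + 62.4 + 62.9)/9 = 68.3222
Σ(z_t−z̄)(z_{t+2}−z̄) = (7.1305) + (33.1738) + (4.6527) + (-15.4195) + (-8.1162) + (20.8594) + (23.4360) = 65.7168
Denominator Σ(z_t−z̄)² = 190.0956
r_2 = 65.7168 / 190.0956 = 0.346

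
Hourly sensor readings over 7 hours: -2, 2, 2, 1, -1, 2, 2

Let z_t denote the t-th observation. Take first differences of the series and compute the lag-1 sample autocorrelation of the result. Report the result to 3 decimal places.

First differences Δz: 4, 0, -1, -2, 3, 0
Mean of differences = 0.6667
Numerator Σ(Δz_t−Δz̄)(Δz_{t+1}−Δz̄) = -4.4444
Denominator Σ(Δz_t−Δz̄)² = 27.3333
r_1(Δz) = -4.4444 / 27.3333 = -0.163

-0.163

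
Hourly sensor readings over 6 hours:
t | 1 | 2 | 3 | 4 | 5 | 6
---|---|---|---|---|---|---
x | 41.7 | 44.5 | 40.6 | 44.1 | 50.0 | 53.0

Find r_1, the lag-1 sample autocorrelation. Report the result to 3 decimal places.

Mean x̄ = (41.7 + 44.5 + 40.6 + 44.1 + 50.0 + 53.0)/6 = 45.6500
Deviations from mean: -3.9500, -1.1500, -5.0500, -1.5500, 4.3500, 7.3500
Σ(x_t−x̄)(x_{t+1}−x̄) = (4.5425) + (5.8075) + (7.8275) + (-6.7425) + (31.9725) = 43.4075
Denominator Σ(x_t−x̄)² = 117.7750
r_1 = 43.4075 / 117.7750 = 0.369

0.369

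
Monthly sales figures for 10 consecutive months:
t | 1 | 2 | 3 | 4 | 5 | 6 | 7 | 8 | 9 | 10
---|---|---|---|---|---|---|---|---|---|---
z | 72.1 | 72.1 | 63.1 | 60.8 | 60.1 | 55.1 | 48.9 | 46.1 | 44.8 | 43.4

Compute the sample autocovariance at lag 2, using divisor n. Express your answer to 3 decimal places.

40.083

Mean z̄ = (72.1 + 72.1 + 63.1 + 60.8 + 60.1 + 55.1 + 48.9 + 46.1 + 44.8 + 43.4)/10 = 56.6500
Σ_{t=1}^{8}(z_t−z̄)(z_{t+2}−z̄) = 400.8300
γ_2 = 400.8300 / 10 = 40.083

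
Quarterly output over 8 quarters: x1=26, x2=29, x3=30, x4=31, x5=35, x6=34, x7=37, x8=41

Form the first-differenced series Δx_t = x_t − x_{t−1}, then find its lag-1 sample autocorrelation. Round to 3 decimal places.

First differences Δx: 3, 1, 1, 4, -1, 3, 4
Mean of differences = 2.1429
Numerator Σ(Δx_t−Δx̄)(Δx_{t+1}−Δx̄) = -8.7347
Denominator Σ(Δx_t−Δx̄)² = 20.8571
r_1(Δx) = -8.7347 / 20.8571 = -0.419

-0.419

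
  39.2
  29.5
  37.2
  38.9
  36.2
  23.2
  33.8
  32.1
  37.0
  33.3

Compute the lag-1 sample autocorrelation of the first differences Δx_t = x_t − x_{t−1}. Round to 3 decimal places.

-0.434

First differences Δx: -9.7, 7.7, 1.7, -2.7, -13.0, 10.6, -1.7, 4.9, -3.7
Mean of differences = -0.6556
Numerator Σ(Δx_t−Δx̄)(Δx_{t+1}−Δx̄) = -208.8831
Denominator Σ(Δx_t−Δx̄)² = 481.6422
r_1(Δx) = -208.8831 / 481.6422 = -0.434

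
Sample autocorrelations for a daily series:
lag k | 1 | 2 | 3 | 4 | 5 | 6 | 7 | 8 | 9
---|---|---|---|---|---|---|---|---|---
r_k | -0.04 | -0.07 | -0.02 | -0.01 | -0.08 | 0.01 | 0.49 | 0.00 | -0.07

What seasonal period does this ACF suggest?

The largest autocorrelation is r_7 = 0.49; the remaining lags stay at or below 0.01.
The dominant spike at lag 7 indicates a seasonal period of 7.

7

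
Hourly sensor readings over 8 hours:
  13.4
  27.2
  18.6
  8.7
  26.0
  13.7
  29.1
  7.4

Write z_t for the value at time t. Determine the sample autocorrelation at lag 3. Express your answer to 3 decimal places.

Mean z̄ = (13.4 + 27.2 + 18.6 + 8.7 + 26.0 + 13.7 + 29.1 + 7.4)/8 = 18.0125
Σ(z_t−z̄)(z_{t+3}−z̄) = (42.9539) + (73.3852) + (-2.5336) + (-103.2523) + (-84.7673) = -74.2142
Denominator Σ(z_t−z̄)² = 510.7088
r_3 = -74.2142 / 510.7088 = -0.145

-0.145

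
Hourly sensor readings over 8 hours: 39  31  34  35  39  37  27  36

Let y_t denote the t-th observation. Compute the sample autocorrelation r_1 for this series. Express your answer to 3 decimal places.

Mean ȳ = (39 + 31 + 34 + 35 + 39 + 37 + 27 + 36)/8 = 34.7500
Deviations from mean: 4.2500, -3.7500, -0.7500, 0.2500, 4.2500, 2.2500, -7.7500, 1.2500
Numerator Σ_{t=1}^{7}(y_t−ȳ)(y_{t+1}−ȳ) = -29.8125
Denominator Σ(y_t−ȳ)² = 117.5000
r_1 = -29.8125 / 117.5000 = -0.254

-0.254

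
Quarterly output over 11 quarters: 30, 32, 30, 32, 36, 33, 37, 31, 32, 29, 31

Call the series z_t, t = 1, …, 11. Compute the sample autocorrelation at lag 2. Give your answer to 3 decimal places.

0.285

Mean z̄ = (30 + 32 + 30 + 32 + 36 + 33 + 37 + 31 + 32 + 29 + 31)/11 = 32.0909
Numerator Σ_{t=1}^{9}(z_t−z̄)(z_{t+2}−z̄) = 17.3471
Denominator Σ(z_t−z̄)² = 60.9091
r_2 = 17.3471 / 60.9091 = 0.285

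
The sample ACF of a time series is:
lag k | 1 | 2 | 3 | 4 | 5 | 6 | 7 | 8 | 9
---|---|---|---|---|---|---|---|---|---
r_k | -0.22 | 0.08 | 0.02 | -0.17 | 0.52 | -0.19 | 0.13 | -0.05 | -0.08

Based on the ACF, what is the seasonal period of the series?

The largest autocorrelation is r_5 = 0.52; the remaining lags stay at or below 0.13.
The dominant spike at lag 5 indicates a seasonal period of 5.

5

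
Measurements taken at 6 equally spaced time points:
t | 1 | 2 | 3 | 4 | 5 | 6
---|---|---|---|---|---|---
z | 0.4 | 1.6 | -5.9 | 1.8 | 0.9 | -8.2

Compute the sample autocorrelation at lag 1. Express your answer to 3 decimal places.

Mean z̄ = (0.4 + 1.6 − 5.9 + 1.8 + 0.9 − 8.2)/6 = -1.5667
Numerator Σ_{t=1}^{5}(z_t−z̄)(z_{t+1}−z̄) = -30.1411
Denominator Σ(z_t−z̄)² = 94.0933
r_1 = -30.1411 / 94.0933 = -0.320

-0.320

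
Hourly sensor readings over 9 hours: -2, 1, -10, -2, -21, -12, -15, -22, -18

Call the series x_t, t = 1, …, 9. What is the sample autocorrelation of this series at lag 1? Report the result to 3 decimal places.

0.292

Mean x̄ = (-2 + 1 − 10 − 2 − 21 − 12 − 15 − 22 − 18)/9 = -11.2222
Numerator Σ_{t=1}^{8}(x_t−x̄)(x_{t+1}−x̄) = 173.0617
Denominator Σ(x_t−x̄)² = 593.5556
r_1 = 173.0617 / 593.5556 = 0.292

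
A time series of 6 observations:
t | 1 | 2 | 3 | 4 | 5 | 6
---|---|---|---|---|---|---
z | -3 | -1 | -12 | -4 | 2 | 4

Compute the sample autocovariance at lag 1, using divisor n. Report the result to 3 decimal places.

Mean z̄ = (-3 − 1 − 12 − 4 + 2 + 4)/6 = -2.3333
Σ_{t=1}^{5}(z_t−z̄)(z_{t+1}−z̄) = 22.5556
γ_1 = 22.5556 / 6 = 3.759

3.759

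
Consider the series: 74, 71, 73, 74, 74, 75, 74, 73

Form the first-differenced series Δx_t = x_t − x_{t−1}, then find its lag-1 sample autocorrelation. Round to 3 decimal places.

First differences Δx: -3, 2, 1, 0, 1, -1, -1
Mean of differences = -0.1429
Numerator Σ(Δx_t−Δx̄)(Δx_{t+1}−Δx̄) = -3.5918
Denominator Σ(Δx_t−Δx̄)² = 16.8571
r_1(Δx) = -3.5918 / 16.8571 = -0.213

-0.213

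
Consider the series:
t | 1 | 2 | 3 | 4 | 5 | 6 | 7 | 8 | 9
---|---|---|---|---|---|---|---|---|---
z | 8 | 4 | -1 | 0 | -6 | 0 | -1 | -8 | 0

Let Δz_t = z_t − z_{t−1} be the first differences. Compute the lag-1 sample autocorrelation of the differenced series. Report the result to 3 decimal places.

-0.432

First differences Δz: -4, -5, 1, -6, 6, -1, -7, 8
Mean of differences = -1.0000
Numerator Σ(Δz_t−Δz̄)(Δz_{t+1}−Δz̄) = -95.0000
Denominator Σ(Δz_t−Δz̄)² = 220.0000
r_1(Δz) = -95.0000 / 220.0000 = -0.432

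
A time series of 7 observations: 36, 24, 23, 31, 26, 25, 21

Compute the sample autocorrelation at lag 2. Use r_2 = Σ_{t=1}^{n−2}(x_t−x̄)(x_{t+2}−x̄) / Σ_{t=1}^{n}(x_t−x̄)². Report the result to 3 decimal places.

-0.289

Mean x̄ = (36 + 24 + 23 + 31 + 26 + 25 + 21)/7 = 26.5714
Deviations from mean: 9.4286, -2.5714, -3.5714, 4.4286, -0.5714, -1.5714, -5.5714
Σ(x_t−x̄)(x_{t+2}−x̄) = (-33.6735) + (-11.3878) + (2.0408) + (-6.9592) + (3.1837) = -46.7959
Denominator Σ(x_t−x̄)² = 161.7143
r_2 = -46.7959 / 161.7143 = -0.289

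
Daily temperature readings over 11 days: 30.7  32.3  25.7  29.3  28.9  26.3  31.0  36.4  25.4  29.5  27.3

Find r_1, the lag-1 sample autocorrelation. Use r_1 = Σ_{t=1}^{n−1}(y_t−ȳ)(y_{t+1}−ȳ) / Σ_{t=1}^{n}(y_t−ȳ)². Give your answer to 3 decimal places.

Mean ȳ = (30.7 + 32.3 + 25.7 + 29.3 + 28.9 + 26.3 + 31.0 + 36.4 + 25.4 + 29.5 + 27.3)/11 = 29.3455
Numerator Σ_{t=1}^{10}(y_t−ȳ)(y_{t+1}−ȳ) = -27.3521
Denominator Σ(y_t−ȳ)² = 105.6073
r_1 = -27.3521 / 105.6073 = -0.259

-0.259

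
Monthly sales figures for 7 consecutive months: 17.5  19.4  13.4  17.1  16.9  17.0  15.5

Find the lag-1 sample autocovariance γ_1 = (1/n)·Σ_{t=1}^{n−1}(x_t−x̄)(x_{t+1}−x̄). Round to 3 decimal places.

-1.184

Mean x̄ = (17.5 + 19.4 + 13.4 + 17.1 + 16.9 + 17.0 + 15.5)/7 = 16.6857
Deviations: 0.8143, 2.7143, -3.2857, 0.4143, 0.2143, 0.3143, -1.1857
Σ_{t=1}^{6}(x_t−x̄)(x_{t+1}−x̄) = -8.2859
γ_1 = -8.2859 / 7 = -1.184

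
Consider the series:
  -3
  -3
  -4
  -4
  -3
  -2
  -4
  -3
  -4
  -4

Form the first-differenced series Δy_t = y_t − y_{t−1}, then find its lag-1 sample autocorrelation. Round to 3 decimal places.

-0.464

First differences Δy: 0, -1, 0, 1, 1, -2, 1, -1, 0
Mean of differences = -0.1111
Numerator Σ(Δy_t−Δȳ)(Δy_{t+1}−Δȳ) = -4.1235
Denominator Σ(Δy_t−Δȳ)² = 8.8889
r_1(Δy) = -4.1235 / 8.8889 = -0.464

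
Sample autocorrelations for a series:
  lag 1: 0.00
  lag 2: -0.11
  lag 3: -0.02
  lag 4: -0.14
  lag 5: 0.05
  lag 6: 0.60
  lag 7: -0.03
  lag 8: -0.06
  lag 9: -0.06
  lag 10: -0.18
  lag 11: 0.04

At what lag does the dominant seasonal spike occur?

The largest autocorrelation is r_6 = 0.60; the remaining lags stay at or below 0.05.
The dominant spike at lag 6 indicates a seasonal period of 6.

6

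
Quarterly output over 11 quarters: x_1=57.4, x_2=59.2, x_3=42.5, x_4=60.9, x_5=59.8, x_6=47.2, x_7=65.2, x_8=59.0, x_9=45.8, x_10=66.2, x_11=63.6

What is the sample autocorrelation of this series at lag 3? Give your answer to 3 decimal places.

0.585

Mean x̄ = (57.4 + 59.2 + 42.5 + 60.9 + 59.8 + 47.2 + 65.2 + 59.0 + 45.8 + 66.2 + 63.6)/11 = 56.9818
Numerator Σ_{t=1}^{8}(x_t−x̄)(x_{t+3}−x̄) = 385.9281
Denominator Σ(x_t−x̄)² = 659.2164
r_3 = 385.9281 / 659.2164 = 0.585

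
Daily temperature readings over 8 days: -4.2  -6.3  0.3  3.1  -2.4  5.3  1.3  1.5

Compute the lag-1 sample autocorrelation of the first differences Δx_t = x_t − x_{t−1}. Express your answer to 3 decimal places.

First differences Δx: -2.1, 6.6, 2.8, -5.5, 7.7, -4.0, 0.2
Mean of differences = 0.8143
Numerator Σ(Δx_t−Δx̄)(Δx_{t+1}−Δx̄) = -91.5816
Denominator Σ(Δx_t−Δx̄)² = 156.7486
r_1(Δx) = -91.5816 / 156.7486 = -0.584

-0.584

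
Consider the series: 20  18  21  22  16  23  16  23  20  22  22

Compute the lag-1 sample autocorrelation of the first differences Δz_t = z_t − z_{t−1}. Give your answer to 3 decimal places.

-0.844

First differences Δz: -2, 3, 1, -6, 7, -7, 7, -3, 2, 0
Mean of differences = 0.2000
Numerator Σ(Δz_t−Δz̄)(Δz_{t+1}−Δz̄) = -176.8400
Denominator Σ(Δz_t−Δz̄)² = 209.6000
r_1(Δz) = -176.8400 / 209.6000 = -0.844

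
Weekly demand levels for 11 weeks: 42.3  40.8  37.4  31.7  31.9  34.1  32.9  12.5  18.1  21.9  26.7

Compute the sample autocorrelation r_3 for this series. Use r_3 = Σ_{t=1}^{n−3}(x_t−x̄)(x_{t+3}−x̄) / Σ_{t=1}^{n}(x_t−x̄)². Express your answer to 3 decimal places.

Mean x̄ = (42.3 + 40.8 + 37.4 + 31.7 + 31.9 + 34.1 + 32.9 + 12.5 + 18.1 + 21.9 + 26.7)/11 = 30.0273
Numerator Σ_{t=1}^{8}(x_t−x̄)(x_{t+3}−x̄) = 29.1060
Denominator Σ(x_t−x̄)² = 878.7618
r_3 = 29.1060 / 878.7618 = 0.033

0.033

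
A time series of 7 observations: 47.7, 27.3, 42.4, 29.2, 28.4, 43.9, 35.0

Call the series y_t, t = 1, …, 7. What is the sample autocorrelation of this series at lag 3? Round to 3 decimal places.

0.108

Mean ȳ = (47.7 + 27.3 + 42.4 + 29.2 + 28.4 + 43.9 + 35.0)/7 = 36.2714
Deviations from mean: 11.4286, -8.9714, 6.1286, -7.0714, -7.8714, 7.6286, -1.2714
Numerator Σ_{t=1}^{4}(y_t−ȳ)(y_{t+3}−ȳ) = 45.5447
Denominator Σ(y_t−ȳ)² = 420.4343
r_3 = 45.5447 / 420.4343 = 0.108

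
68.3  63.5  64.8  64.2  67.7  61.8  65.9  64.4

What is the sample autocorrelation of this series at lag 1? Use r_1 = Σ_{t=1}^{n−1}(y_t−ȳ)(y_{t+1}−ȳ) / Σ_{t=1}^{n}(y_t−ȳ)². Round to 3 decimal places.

-0.571

Mean ȳ = (68.3 + 63.5 + 64.8 + 64.2 + 67.7 + 61.8 + 65.9 + 64.4)/8 = 65.0750
Deviations from mean: 3.2250, -1.5750, -0.2750, -0.8750, 2.6250, -3.2750, 0.8250, -0.6750
Σ(y_t−ȳ)(y_{t+1}−ȳ) = (-5.0794) + (0.4331) + (0.2406) + (-2.2969) + (-8.5969) + (-2.7019) + (-0.5569) = -18.5581
Denominator Σ(y_t−ȳ)² = 32.4750
r_1 = -18.5581 / 32.4750 = -0.571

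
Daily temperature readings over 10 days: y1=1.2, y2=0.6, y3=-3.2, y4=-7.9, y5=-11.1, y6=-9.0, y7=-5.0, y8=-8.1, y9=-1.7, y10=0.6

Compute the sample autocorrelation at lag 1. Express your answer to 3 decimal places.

0.510

Mean ȳ = (1.2 + 0.6 − 3.2 − 7.9 − 11.1 − 9.0 − 5.0 − 8.1 − 1.7 + 0.6)/10 = -4.3600
Numerator Σ_{t=1}^{9}(y_t−ȳ)(y_{t+1}−ȳ) = 92.9664
Denominator Σ(y_t−ȳ)² = 182.4240
r_1 = 92.9664 / 182.4240 = 0.510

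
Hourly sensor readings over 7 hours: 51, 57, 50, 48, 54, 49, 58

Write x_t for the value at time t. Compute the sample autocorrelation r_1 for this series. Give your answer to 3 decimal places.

Mean x̄ = (51 + 57 + 50 + 48 + 54 + 49 + 58)/7 = 52.4286
Deviations from mean: -1.4286, 4.5714, -2.4286, -4.4286, 1.5714, -3.4286, 5.5714
Σ(x_t−x̄)(x_{t+1}−x̄) = (-6.5306) + (-11.1020) + (10.7551) + (-6.9592) + (-5.3878) + (-19.1020) = -38.3265
Denominator Σ(x_t−x̄)² = 93.7143
r_1 = -38.3265 / 93.7143 = -0.409

-0.409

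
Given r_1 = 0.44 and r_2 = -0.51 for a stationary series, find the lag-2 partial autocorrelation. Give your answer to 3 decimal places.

-0.873

φ_{22} = (r_2 − r_1²) / (1 − r_1²)
r_1² = (0.44)² = 0.1936
Numerator = -0.51 − 0.1936 = -0.7036; denominator = 1 − 0.1936 = 0.8064
φ_{22} = -0.7036 / 0.8064 = -0.873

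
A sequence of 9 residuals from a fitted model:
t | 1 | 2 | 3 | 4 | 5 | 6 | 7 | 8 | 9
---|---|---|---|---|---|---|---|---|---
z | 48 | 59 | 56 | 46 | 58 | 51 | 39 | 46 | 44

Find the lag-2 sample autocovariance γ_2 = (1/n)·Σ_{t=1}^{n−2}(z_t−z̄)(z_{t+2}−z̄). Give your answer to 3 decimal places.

Mean z̄ = (48 + 59 + 56 + 46 + 58 + 51 + 39 + 46 + 44)/9 = 49.6667
Σ_{t=1}^{7}(z_t−z̄)(z_{t+2}−z̄) = -30.2222
γ_2 = -30.2222 / 9 = -3.358

-3.358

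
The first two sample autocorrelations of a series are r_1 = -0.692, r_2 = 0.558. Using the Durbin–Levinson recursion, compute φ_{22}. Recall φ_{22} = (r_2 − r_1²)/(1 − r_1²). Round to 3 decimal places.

0.152

φ_{22} = (r_2 − r_1²) / (1 − r_1²)
r_1² = (-0.692)² = 0.478864
Numerator = 0.558 − 0.4789 = 0.0791; denominator = 1 − 0.4789 = 0.5211
φ_{22} = 0.0791 / 0.5211 = 0.152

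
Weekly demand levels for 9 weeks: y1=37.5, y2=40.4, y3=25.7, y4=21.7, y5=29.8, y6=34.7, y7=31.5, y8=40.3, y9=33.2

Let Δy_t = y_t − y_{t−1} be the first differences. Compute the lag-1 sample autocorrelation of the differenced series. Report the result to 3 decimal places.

-0.179

First differences Δy: 2.9, -14.7, -4.0, 8.1, 4.9, -3.2, 8.8, -7.1
Mean of differences = -0.5375
Numerator Σ(Δy_t−Δȳ)(Δy_{t+1}−Δȳ) = -83.2027
Denominator Σ(Δy_t−Δȳ)² = 465.8988
r_1(Δy) = -83.2027 / 465.8988 = -0.179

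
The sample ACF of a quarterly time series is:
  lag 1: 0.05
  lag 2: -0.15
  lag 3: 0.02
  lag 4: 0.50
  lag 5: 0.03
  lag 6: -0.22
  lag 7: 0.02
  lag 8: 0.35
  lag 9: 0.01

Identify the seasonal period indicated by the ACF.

The largest autocorrelation is r_4 = 0.50, with a weaker echo at lag 8 (0.35); the remaining lags stay at or below 0.05.
The dominant spike at lag 4 indicates a seasonal period of 4.

4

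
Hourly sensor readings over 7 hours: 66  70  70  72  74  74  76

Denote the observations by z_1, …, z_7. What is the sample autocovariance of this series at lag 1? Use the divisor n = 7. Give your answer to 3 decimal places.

3.988

Mean z̄ = (66 + 70 + 70 + 72 + 74 + 74 + 76)/7 = 71.7143
Σ_{t=1}^{6}(z_t−z̄)(z_{t+1}−z̄) = 27.9184
γ_1 = 27.9184 / 7 = 3.988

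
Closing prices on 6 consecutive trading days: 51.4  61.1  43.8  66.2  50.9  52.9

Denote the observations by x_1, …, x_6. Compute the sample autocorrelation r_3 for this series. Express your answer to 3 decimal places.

Mean x̄ = (51.4 + 61.1 + 43.8 + 66.2 + 50.9 + 52.9)/6 = 54.3833
Deviations from mean: -2.9833, 6.7167, -10.5833, 11.8167, -3.4833, -1.4833
Σ(x_t−x̄)(x_{t+3}−x̄) = (-35.2531) + (-23.3964) + (15.6986) = -42.9508
Denominator Σ(x_t−x̄)² = 319.9883
r_3 = -42.9508 / 319.9883 = -0.134

-0.134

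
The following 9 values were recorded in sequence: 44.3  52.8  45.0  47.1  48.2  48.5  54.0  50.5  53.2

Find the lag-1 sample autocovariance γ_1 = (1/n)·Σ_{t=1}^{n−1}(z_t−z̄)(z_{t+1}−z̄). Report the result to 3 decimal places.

Mean z̄ = (44.3 + 52.8 + 45.0 + 47.1 + 48.2 + 48.5 + 54.0 + 50.5 + 53.2)/9 = 49.2889
Σ_{t=1}^{8}(z_t−z̄)(z_{t+1}−z̄) = -13.2190
γ_1 = -13.2190 / 9 = -1.469

-1.469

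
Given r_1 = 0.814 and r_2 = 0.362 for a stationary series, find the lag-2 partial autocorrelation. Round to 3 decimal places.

-0.891

φ_{22} = (r_2 − r_1²) / (1 − r_1²)
r_1² = (0.814)² = 0.662596
Numerator = 0.362 − 0.6626 = -0.3006; denominator = 1 − 0.6626 = 0.3374
φ_{22} = -0.3006 / 0.3374 = -0.891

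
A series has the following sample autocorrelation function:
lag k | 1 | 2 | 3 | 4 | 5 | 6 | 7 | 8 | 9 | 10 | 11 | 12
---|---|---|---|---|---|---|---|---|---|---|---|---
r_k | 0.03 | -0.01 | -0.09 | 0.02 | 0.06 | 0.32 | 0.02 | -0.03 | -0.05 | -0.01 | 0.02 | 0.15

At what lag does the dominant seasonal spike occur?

6

The largest autocorrelation is r_6 = 0.32, with a weaker echo at lag 12 (0.15); the remaining lags stay at or below 0.06.
The dominant spike at lag 6 indicates a seasonal period of 6.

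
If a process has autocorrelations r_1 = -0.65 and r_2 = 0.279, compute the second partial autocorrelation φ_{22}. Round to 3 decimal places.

φ_{22} = (r_2 − r_1²) / (1 − r_1²)
r_1² = (-0.65)² = 0.4225
Numerator = 0.279 − 0.4225 = -0.1435; denominator = 1 − 0.4225 = 0.5775
φ_{22} = -0.1435 / 0.5775 = -0.248

-0.248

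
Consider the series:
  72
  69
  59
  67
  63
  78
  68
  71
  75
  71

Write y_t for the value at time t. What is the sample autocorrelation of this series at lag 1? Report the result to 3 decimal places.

Mean ȳ = (72 + 69 + 59 + 67 + 63 + 78 + 68 + 71 + 75 + 71)/10 = 69.3000
Numerator Σ_{t=1}^{9}(y_t−ȳ)(y_{t+1}−ȳ) = -8.4900
Denominator Σ(y_t−ȳ)² = 274.1000
r_1 = -8.4900 / 274.1000 = -0.031

-0.031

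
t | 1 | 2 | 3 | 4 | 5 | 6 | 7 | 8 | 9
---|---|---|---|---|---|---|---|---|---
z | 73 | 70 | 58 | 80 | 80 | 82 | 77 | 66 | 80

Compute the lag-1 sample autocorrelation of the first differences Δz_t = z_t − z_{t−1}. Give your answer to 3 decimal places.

First differences Δz: -3, -12, 22, 0, 2, -5, -11, 14
Mean of differences = 0.8750
Numerator Σ(Δz_t−Δz̄)(Δz_{t+1}−Δz̄) = -334.2656
Denominator Σ(Δz_t−Δz̄)² = 976.8750
r_1(Δz) = -334.2656 / 976.8750 = -0.342

-0.342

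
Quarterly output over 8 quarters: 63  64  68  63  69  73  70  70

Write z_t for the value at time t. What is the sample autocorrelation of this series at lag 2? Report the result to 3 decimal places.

0.071

Mean z̄ = (63 + 64 + 68 + 63 + 69 + 73 + 70 + 70)/8 = 67.5000
Deviations from mean: -4.5000, -3.5000, 0.5000, -4.5000, 1.5000, 5.5000, 2.5000, 2.5000
Numerator Σ_{t=1}^{6}(z_t−z̄)(z_{t+2}−z̄) = 7.0000
Denominator Σ(z_t−z̄)² = 98.0000
r_2 = 7.0000 / 98.0000 = 0.071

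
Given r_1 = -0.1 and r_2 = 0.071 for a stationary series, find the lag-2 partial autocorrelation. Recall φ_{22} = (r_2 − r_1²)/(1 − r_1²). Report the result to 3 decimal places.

0.062

φ_{22} = (r_2 − r_1²) / (1 − r_1²)
r_1² = (-0.1)² = 0.01
Numerator = 0.071 − 0.0100 = 0.0610; denominator = 1 − 0.0100 = 0.9900
φ_{22} = 0.0610 / 0.9900 = 0.062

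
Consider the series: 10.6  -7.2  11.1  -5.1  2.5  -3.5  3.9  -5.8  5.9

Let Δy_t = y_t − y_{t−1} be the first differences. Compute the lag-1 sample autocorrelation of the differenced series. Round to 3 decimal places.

-0.790

First differences Δy: -17.8, 18.3, -16.2, 7.6, -6.0, 7.4, -9.7, 11.7
Mean of differences = -0.5875
Numerator Σ(Δy_t−Δȳ)(Δy_{t+1}−Δȳ) = -1020.1127
Denominator Σ(Δy_t−Δȳ)² = 1290.9088
r_1(Δy) = -1020.1127 / 1290.9088 = -0.790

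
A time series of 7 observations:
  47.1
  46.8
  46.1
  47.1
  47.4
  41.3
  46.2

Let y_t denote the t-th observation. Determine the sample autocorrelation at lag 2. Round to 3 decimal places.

Mean ȳ = (47.1 + 46.8 + 46.1 + 47.1 + 47.4 + 41.3 + 46.2)/7 = 46.0000
Deviations from mean: 1.1000, 0.8000, 0.1000, 1.1000, 1.4000, -4.7000, 0.2000
Numerator Σ_{t=1}^{5}(y_t−ȳ)(y_{t+2}−ȳ) = -3.7600
Denominator Σ(y_t−ȳ)² = 27.1600
r_2 = -3.7600 / 27.1600 = -0.138

-0.138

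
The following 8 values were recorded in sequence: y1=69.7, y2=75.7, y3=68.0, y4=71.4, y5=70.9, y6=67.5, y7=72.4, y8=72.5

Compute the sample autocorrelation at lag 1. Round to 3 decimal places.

-0.484

Mean ȳ = (69.7 + 75.7 + 68.0 + 71.4 + 70.9 + 67.5 + 72.4 + 72.5)/8 = 71.0125
Σ(y_t−ȳ)(y_{t+1}−ȳ) = (-6.1523) + (-14.1211) + (-1.1673) + (-0.0436) + (0.3952) + (-4.8736) + (2.0639) = -23.8989
Denominator Σ(y_t−ȳ)² = 49.4088
r_1 = -23.8989 / 49.4088 = -0.484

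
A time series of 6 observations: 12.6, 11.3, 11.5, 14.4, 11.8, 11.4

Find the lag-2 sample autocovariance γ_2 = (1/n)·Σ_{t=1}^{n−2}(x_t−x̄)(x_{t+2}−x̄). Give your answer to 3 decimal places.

Mean x̄ = (12.6 + 11.3 + 11.5 + 14.4 + 11.8 + 11.4)/6 = 12.1667
Σ_{t=1}^{4}(x_t−x̄)(x_{t+2}−x̄) = -3.6922
γ_2 = -3.6922 / 6 = -0.615

-0.615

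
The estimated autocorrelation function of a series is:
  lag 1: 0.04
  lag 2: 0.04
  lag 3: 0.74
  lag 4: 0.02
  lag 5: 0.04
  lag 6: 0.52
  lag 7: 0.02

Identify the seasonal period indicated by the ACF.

3

The largest autocorrelation is r_3 = 0.74, with a weaker echo at lag 6 (0.52); the remaining lags stay at or below 0.04.
The dominant spike at lag 3 indicates a seasonal period of 3.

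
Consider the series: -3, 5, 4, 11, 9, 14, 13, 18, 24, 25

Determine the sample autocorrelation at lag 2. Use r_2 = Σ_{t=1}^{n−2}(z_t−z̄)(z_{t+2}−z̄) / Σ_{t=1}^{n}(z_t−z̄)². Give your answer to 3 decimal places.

Mean z̄ = (-3 + 5 + 4 + 11 + 9 + 14 + 13 + 18 + 24 + 25)/10 = 12.0000
Numerator Σ_{t=1}^{8}(z_t−z̄)(z_{t+2}−z̄) = 248.0000
Denominator Σ(z_t−z̄)² = 702.0000
r_2 = 248.0000 / 702.0000 = 0.353

0.353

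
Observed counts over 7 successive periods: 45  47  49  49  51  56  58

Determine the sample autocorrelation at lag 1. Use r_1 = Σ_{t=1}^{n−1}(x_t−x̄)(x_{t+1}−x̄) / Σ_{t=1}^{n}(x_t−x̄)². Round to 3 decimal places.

0.525

Mean x̄ = (45 + 47 + 49 + 49 + 51 + 56 + 58)/7 = 50.7143
Σ(x_t−x̄)(x_{t+1}−x̄) = (21.2245) + (6.3673) + (2.9388) + (-0.4898) + (1.5102) + (38.5102) = 70.0612
Denominator Σ(x_t−x̄)² = 133.4286
r_1 = 70.0612 / 133.4286 = 0.525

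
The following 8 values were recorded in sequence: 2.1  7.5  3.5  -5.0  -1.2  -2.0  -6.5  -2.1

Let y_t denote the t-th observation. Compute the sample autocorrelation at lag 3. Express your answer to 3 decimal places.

0.034

Mean ȳ = (2.1 + 7.5 + 3.5 − 5.0 − 1.2 − 2.0 − 6.5 − 2.1)/8 = -0.4625
Deviations from mean: 2.5625, 7.9625, 3.9625, -4.5375, -0.7375, -1.5375, -6.0375, -1.6375
Numerator Σ_{t=1}^{5}(y_t−ȳ)(y_{t+3}−ȳ) = 5.0108
Denominator Σ(y_t−ȳ)² = 148.2988
r_3 = 5.0108 / 148.2988 = 0.034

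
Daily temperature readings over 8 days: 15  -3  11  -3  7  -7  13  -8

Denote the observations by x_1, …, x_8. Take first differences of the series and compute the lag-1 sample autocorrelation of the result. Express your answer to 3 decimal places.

-0.780

First differences Δx: -18, 14, -14, 10, -14, 20, -21
Mean of differences = -3.2857
Numerator Σ(Δx_t−Δx̄)(Δx_{t+1}−Δx̄) = -1386.2245
Denominator Σ(Δx_t−Δx̄)² = 1777.4286
r_1(Δx) = -1386.2245 / 1777.4286 = -0.780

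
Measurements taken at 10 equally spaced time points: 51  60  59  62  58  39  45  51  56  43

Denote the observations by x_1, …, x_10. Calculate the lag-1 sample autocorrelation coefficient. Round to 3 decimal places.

0.270

Mean x̄ = (51 + 60 + 59 + 62 + 58 + 39 + 45 + 51 + 56 + 43)/10 = 52.4000
Numerator Σ_{t=1}^{9}(x_t−x̄)(x_{t+1}−x̄) = 152.2400
Denominator Σ(x_t−x̄)² = 564.4000
r_1 = 152.2400 / 564.4000 = 0.270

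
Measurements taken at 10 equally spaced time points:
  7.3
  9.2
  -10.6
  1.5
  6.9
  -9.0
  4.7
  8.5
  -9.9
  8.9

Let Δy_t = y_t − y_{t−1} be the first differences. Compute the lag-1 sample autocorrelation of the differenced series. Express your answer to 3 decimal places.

-0.510

First differences Δy: 1.9, -19.8, 12.1, 5.4, -15.9, 13.7, 3.8, -18.4, 18.8
Mean of differences = 0.1778
Numerator Σ(Δy_t−Δȳ)(Δy_{t+1}−Δȳ) = -875.9660
Denominator Σ(Δy_t−Δȳ)² = 1717.8756
r_1(Δy) = -875.9660 / 1717.8756 = -0.510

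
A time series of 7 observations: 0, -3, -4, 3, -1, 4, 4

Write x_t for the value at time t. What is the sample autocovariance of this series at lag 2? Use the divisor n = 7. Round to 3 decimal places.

Mean x̄ = (0 − 3 − 4 + 3 − 1 + 4 + 4)/7 = 0.4286
Σ_{t=1}^{5}(x_t−x̄)(x_{t+2}−x̄) = 3.4898
γ_2 = 3.4898 / 7 = 0.499

0.499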